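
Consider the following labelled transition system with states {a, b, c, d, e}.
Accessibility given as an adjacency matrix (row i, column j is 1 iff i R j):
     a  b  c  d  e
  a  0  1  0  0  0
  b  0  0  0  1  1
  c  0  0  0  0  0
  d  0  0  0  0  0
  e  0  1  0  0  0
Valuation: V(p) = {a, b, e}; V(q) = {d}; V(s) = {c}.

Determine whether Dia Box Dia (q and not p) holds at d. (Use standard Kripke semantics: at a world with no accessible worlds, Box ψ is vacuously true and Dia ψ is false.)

Recall that Box ψ holds at a world iff ψ holds at every accessible world, and Dia ψ holds iff ψ holds at some accessible world.
At d: no accessible worlds, so Dia Box Dia (q and not p) is false.

No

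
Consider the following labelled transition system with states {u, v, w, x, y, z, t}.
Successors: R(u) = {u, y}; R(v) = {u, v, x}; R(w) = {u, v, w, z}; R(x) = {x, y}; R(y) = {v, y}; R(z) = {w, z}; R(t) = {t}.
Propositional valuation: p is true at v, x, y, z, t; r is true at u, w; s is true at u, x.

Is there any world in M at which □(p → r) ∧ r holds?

No

Let φ = □(p → r) ∧ r. Evaluate φ at each world:
  u (successors {u, y}): φ is false.
  v (successors {u, v, x}): φ is false.
  w (successors {u, v, w, z}): φ is false.
  x (successors {x, y}): φ is false.
  y (successors {v, y}): φ is false.
  z (successors {w, z}): φ is false.
  t (successors {t}): φ is false.
For instance, at x:
  At x: □(p → r) is false, r is false, so □(p → r) ∧ r is false.
    At x: □(p → r) requires p → r at every successor {x, y}.
      p → r fails at x, so □(p → r) is false at x.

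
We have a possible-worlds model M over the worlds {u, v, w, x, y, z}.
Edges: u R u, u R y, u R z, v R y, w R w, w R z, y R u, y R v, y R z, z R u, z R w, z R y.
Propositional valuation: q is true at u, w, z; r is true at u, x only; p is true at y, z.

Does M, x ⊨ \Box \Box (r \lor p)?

At x: no accessible worlds, so \Box \Box (r \lor p) holds vacuously.

Yes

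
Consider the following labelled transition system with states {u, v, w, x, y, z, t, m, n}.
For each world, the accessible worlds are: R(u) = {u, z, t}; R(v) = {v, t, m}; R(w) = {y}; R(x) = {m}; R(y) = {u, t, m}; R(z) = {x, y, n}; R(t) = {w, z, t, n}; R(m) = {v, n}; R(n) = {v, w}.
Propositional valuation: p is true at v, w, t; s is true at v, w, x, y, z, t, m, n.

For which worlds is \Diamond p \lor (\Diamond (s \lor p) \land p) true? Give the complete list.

Recall that \Diamond ψ holds at a world iff ψ holds at some accessible world.
Let φ = \Diamond p \lor (\Diamond (s \lor p) \land p). Evaluate φ at each world:
  u (successors {u, z, t}): φ is true.
  v (successors {v, t, m}): φ is true.
  w (successors {y}): φ is true.
  x (successors {m}): φ is false.
  y (successors {u, t, m}): φ is true.
  z (successors {x, y, n}): φ is false.
  t (successors {w, z, t, n}): φ is true.
  m (successors {v, n}): φ is true.
  n (successors {v, w}): φ is true.
For instance, at t:
  At t: \Diamond p is true, \Diamond (s \lor p) \land p is true, so \Diamond p \lor (\Diamond (s \lor p) \land p) is true.
    At t: \Diamond p requires p at some successor in {w, z, t, n}.
      p holds at w, so \Diamond p is true at t.
    At t: \Diamond (s \lor p) is true, p is true, so \Diamond (s \lor p) \land p is true.
      At t: \Diamond (s \lor p) requires s \lor p at some successor in {w, z, t, n}.
        s \lor p holds at w, so \Diamond (s \lor p) is true at t.
Satisfying worlds: {u, v, w, y, t, m, n}

u, v, w, y, t, m, n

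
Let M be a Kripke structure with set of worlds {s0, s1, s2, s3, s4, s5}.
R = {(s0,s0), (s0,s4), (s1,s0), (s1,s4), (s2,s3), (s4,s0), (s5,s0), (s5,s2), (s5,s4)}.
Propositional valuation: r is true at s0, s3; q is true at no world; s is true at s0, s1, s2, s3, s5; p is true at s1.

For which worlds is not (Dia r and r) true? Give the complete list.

s1, s2, s3, s4, s5

Recall that Dia ψ holds at a world iff ψ holds at some accessible world.
Let φ = not (Dia r and r). Evaluate φ at each world:
  s0 (successors {s0, s4}): φ is false.
  s1 (successors {s0, s4}): φ is true.
  s2 (successors {s3}): φ is true.
  s3 (successors ∅): φ is true.
  s4 (successors {s0}): φ is true.
  s5 (successors {s0, s2, s4}): φ is true.
For instance, at s2:
  At s2: Dia r and r is false, so not (Dia r and r) is true.
    At s2: Dia r is true, r is false, so Dia r and r is false.
      At s2: Dia r requires r at some successor in {s3}.
        r holds at s3, so Dia r is true at s2.
Satisfying worlds: {s1, s2, s3, s4, s5}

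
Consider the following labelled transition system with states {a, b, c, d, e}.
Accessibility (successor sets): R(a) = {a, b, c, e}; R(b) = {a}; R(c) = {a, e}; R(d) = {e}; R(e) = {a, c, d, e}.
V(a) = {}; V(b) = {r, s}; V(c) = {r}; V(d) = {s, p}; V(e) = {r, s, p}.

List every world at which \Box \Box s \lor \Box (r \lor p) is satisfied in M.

Let φ = \Box \Box s \lor \Box (r \lor p). Evaluate φ at each world:
  a (successors {a, b, c, e}): φ is false.
  b (successors {a}): φ is false.
  c (successors {a, e}): φ is false.
  d (successors {e}): φ is true.
  e (successors {a, c, d, e}): φ is false.
For instance, at a:
  At a: \Box \Box s is false, \Box (r \lor p) is false, so \Box \Box s \lor \Box (r \lor p) is false.
    At a: \Box \Box s requires \Box s at every successor {a, b, c, e}.
      \Box s fails at a, so \Box \Box s is false at a.
    At a: \Box (r \lor p) requires r \lor p at every successor {a, b, c, e}.
      r \lor p fails at a, so \Box (r \lor p) is false at a.
Satisfying worlds: {d}

d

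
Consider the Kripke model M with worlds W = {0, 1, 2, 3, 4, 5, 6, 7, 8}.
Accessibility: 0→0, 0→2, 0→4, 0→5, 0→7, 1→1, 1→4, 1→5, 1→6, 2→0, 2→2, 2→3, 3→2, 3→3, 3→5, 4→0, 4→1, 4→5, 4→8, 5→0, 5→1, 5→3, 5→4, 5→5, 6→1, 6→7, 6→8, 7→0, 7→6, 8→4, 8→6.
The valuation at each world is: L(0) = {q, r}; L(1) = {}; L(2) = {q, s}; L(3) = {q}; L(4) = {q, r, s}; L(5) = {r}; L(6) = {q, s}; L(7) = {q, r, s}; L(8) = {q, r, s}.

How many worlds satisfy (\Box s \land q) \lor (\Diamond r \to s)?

5

Recall that \Box ψ holds at a world iff ψ holds at every accessible world, and \Diamond ψ holds iff ψ holds at some accessible world.
Let φ = (\Box s \land q) \lor (\Diamond r \to s). Evaluate φ at each world:
  0 (successors {0, 2, 4, 5, 7}): φ is false.
  1 (successors {1, 4, 5, 6}): φ is false.
  2 (successors {0, 2, 3}): φ is true.
  3 (successors {2, 3, 5}): φ is false.
  4 (successors {0, 1, 5, 8}): φ is true.
  5 (successors {0, 1, 3, 4, 5}): φ is false.
  6 (successors {1, 7, 8}): φ is true.
  7 (successors {0, 6}): φ is true.
  8 (successors {4, 6}): φ is true.
For instance, at 3:
  At 3: \Box s \land q is false, \Diamond r \to s is false, so (\Box s \land q) \lor (\Diamond r \to s) is false.
    At 3: \Box s is false, q is true, so \Box s \land q is false.
      At 3: \Box s requires s at every successor {2, 3, 5}.
        s fails at 3, so \Box s is false at 3.
    At 3: \Diamond r is true, s is false, so \Diamond r \to s is false.
      At 3: \Diamond r requires r at some successor in {2, 3, 5}.
        r holds at 5, so \Diamond r is true at 3.
Satisfying worlds: {2, 4, 6, 7, 8}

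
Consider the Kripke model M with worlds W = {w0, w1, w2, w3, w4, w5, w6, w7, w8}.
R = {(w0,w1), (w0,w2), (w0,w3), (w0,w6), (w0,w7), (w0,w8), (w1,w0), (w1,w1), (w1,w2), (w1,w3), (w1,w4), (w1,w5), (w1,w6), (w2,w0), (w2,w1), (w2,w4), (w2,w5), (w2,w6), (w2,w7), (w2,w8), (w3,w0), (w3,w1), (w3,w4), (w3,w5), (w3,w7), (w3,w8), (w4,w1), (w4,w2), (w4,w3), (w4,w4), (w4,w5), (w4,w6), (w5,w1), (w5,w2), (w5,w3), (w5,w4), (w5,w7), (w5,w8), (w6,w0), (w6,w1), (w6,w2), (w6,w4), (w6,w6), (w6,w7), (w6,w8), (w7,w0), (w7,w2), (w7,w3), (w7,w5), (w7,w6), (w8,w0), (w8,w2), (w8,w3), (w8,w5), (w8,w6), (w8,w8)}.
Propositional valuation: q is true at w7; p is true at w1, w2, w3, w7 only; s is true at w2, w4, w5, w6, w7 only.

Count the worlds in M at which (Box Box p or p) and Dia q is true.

2

Recall that Box ψ holds at a world iff ψ holds at every accessible world, and Dia ψ holds iff ψ holds at some accessible world.
Let φ = (Box Box p or p) and Dia q. Evaluate φ at each world:
  w0 (successors {w1, w2, w3, w6, w7, w8}): φ is false.
  w1 (successors {w0, w1, w2, w3, w4, w5, w6}): φ is false.
  w2 (successors {w0, w1, w4, w5, w6, w7, w8}): φ is true.
  w3 (successors {w0, w1, w4, w5, w7, w8}): φ is true.
  w4 (successors {w1, w2, w3, w4, w5, w6}): φ is false.
  w5 (successors {w1, w2, w3, w4, w7, w8}): φ is false.
  w6 (successors {w0, w1, w2, w4, w6, w7, w8}): φ is false.
  w7 (successors {w0, w2, w3, w5, w6}): φ is false.
  w8 (successors {w0, w2, w3, w5, w6, w8}): φ is false.
For instance, at w4:
  At w4: Box Box p or p is false, Dia q is false, so (Box Box p or p) and Dia q is false.
    At w4: Box Box p is false, p is false, so Box Box p or p is false.
      At w4: Box Box p requires Box p at every successor {w1, w2, w3, w4, w5, w6}.
        Box p fails at w1, so Box Box p is false at w4.
    At w4: Dia q requires q at some successor in {w1, w2, w3, w4, w5, w6}.
      At w1: q is false.
      At w2: q is false.
      At w3: q is false.
      At w4: q is false.
      At w5: q is false.
      At w6: q is false.
    So Dia q is false at w4.
Satisfying worlds: {w2, w3}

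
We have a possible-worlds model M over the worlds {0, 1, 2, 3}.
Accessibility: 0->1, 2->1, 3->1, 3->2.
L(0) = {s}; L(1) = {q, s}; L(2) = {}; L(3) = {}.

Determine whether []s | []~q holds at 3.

Recall that []ψ holds at a world iff ψ holds at every accessible world, and <>ψ holds iff ψ holds at some accessible world.
At 3: []s is false, []~q is false, so []s | []~q is false.
  At 3: []s requires s at every successor {1, 2}.
    s fails at 2, so []s is false at 3.
  At 3: []~q requires ~q at every successor {1, 2}.
    ~q fails at 1, so []~q is false at 3.

No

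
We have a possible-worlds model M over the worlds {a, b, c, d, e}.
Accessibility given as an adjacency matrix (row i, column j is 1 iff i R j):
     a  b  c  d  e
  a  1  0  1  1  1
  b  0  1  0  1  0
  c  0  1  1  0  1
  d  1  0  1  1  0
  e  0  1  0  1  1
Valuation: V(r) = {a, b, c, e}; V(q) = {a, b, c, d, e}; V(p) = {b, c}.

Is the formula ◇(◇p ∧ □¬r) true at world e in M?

At e: ◇(◇p ∧ □¬r) requires ◇p ∧ □¬r at some successor in {b, d, e}.
  At b: ◇p ∧ □¬r is false.
  At d: ◇p ∧ □¬r is false.
  At e: ◇p ∧ □¬r is false.
So ◇(◇p ∧ □¬r) is false at e.

No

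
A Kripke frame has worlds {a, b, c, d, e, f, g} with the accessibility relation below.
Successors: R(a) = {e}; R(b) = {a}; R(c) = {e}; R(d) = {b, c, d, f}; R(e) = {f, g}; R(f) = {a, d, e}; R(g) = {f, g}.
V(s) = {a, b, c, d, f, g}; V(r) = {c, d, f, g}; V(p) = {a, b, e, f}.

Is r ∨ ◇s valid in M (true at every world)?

No

Let φ = r ∨ ◇s. Evaluate φ at each world:
  a (successors {e}): φ is false.
  b (successors {a}): φ is true.
  c (successors {e}): φ is true.
  d (successors {b, c, d, f}): φ is true.
  e (successors {f, g}): φ is true.
  f (successors {a, d, e}): φ is true.
  g (successors {f, g}): φ is true.
Detail at a (counterexample):
  At a: r is false, ◇s is false, so r ∨ ◇s is false.
    At a: ◇s requires s at some successor in {e}.
      At e: s is false.
    So ◇s is false at a.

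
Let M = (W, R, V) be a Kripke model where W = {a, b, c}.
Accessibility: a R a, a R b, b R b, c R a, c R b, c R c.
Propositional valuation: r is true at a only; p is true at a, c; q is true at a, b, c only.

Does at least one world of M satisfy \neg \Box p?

Yes

Let φ = \neg \Box p. Evaluate φ at each world:
  a (successors {a, b}): φ is true.
  b (successors {b}): φ is true.
  c (successors {a, b, c}): φ is true.
Detail at a (witness):
  At a: \Box p is false, so \neg \Box p is true.
    At a: \Box p requires p at every successor {a, b}.
      p fails at b, so \Box p is false at a.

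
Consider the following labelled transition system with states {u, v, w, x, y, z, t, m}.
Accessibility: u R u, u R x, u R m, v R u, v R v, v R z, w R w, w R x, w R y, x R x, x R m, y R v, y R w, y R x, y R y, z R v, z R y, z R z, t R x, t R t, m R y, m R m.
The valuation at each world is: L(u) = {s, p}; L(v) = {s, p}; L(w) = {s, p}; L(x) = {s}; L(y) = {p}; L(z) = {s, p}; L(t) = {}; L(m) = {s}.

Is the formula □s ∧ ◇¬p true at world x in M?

Yes

At x: □s is true, ◇¬p is true, so □s ∧ ◇¬p is true.
  At x: □s requires s at every successor {x, m}.
    At x: s is true.
    At m: s is true.
  So □s is true at x.
  At x: ◇¬p requires ¬p at some successor in {x, m}.
    ¬p holds at x, so ◇¬p is true at x.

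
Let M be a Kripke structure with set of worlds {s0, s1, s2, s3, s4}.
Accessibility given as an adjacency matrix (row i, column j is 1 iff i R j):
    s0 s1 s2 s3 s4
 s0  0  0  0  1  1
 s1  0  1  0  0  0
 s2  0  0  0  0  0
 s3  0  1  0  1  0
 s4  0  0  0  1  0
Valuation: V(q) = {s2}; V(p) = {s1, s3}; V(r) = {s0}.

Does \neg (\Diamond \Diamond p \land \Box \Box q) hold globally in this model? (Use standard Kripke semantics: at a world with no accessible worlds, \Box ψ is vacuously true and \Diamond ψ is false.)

Recall that \Box ψ holds at a world iff ψ holds at every accessible world, and \Diamond ψ holds iff ψ holds at some accessible world.
Let φ = \neg (\Diamond \Diamond p \land \Box \Box q). Evaluate φ at each world:
  s0 (successors {s3, s4}): φ is true.
  s1 (successors {s1}): φ is true.
  s2 (successors ∅): φ is true.
  s3 (successors {s1, s3}): φ is true.
  s4 (successors {s3}): φ is true.
For instance, at s3:
  At s3: \Diamond \Diamond p \land \Box \Box q is false, so \neg (\Diamond \Diamond p \land \Box \Box q) is true.
    At s3: \Diamond \Diamond p is true, \Box \Box q is false, so \Diamond \Diamond p \land \Box \Box q is false.
      At s3: \Diamond \Diamond p requires \Diamond p at some successor in {s1, s3}.
        \Diamond p holds at s1, so \Diamond \Diamond p is true at s3.
      At s3: \Box \Box q requires \Box q at every successor {s1, s3}.
        \Box q fails at s1, so \Box \Box q is false at s3.

Yes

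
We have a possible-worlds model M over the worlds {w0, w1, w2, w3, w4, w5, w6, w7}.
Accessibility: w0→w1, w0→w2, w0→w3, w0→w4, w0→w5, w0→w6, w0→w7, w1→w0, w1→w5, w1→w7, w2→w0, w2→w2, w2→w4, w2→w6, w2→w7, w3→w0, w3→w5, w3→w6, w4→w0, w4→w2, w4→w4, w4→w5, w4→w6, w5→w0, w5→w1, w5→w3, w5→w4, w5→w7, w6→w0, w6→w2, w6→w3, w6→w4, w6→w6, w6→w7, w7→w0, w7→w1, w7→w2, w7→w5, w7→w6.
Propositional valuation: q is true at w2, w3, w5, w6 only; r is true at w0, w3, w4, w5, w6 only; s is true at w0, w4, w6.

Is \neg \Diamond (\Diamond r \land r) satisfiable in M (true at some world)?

No

Recall that \Diamond ψ holds at a world iff ψ holds at some accessible world.
Let φ = \neg \Diamond (\Diamond r \land r). Evaluate φ at each world:
  w0 (successors {w1, w2, w3, w4, w5, w6, w7}): φ is false.
  w1 (successors {w0, w5, w7}): φ is false.
  w2 (successors {w0, w2, w4, w6, w7}): φ is false.
  w3 (successors {w0, w5, w6}): φ is false.
  w4 (successors {w0, w2, w4, w5, w6}): φ is false.
  w5 (successors {w0, w1, w3, w4, w7}): φ is false.
  w6 (successors {w0, w2, w3, w4, w6, w7}): φ is false.
  w7 (successors {w0, w1, w2, w5, w6}): φ is false.
For instance, at w4:
  At w4: \Diamond (\Diamond r \land r) is true, so \neg \Diamond (\Diamond r \land r) is false.
    At w4: \Diamond (\Diamond r \land r) requires \Diamond r \land r at some successor in {w0, w2, w4, w5, w6}.
      \Diamond r \land r holds at w0, so \Diamond (\Diamond r \land r) is true at w4.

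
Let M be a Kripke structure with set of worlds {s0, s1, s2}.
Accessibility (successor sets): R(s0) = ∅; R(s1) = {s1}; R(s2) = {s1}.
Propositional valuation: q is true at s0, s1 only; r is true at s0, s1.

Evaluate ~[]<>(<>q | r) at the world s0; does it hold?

No

Recall that []ψ holds at a world iff ψ holds at every accessible world, and <>ψ holds iff ψ holds at some accessible world.
At s0: []<>(<>q | r) is true, so ~[]<>(<>q | r) is false.
  At s0: no accessible worlds, so []<>(<>q | r) holds vacuously.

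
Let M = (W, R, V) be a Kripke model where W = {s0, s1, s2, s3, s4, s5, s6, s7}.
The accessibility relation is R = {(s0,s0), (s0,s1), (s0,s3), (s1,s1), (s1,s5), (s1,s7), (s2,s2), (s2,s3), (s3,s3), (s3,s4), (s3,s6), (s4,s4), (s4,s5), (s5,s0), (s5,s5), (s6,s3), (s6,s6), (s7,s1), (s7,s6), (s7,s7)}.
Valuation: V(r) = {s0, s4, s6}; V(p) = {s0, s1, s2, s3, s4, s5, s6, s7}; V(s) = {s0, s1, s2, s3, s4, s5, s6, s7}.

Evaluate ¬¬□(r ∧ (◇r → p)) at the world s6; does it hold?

At s6: ¬□(r ∧ (◇r → p)) is true, so ¬¬□(r ∧ (◇r → p)) is false.
  At s6: □(r ∧ (◇r → p)) is false, so ¬□(r ∧ (◇r → p)) is true.
    At s6: □(r ∧ (◇r → p)) requires r ∧ (◇r → p) at every successor {s3, s6}.
      r ∧ (◇r → p) fails at s3, so □(r ∧ (◇r → p)) is false at s6.

No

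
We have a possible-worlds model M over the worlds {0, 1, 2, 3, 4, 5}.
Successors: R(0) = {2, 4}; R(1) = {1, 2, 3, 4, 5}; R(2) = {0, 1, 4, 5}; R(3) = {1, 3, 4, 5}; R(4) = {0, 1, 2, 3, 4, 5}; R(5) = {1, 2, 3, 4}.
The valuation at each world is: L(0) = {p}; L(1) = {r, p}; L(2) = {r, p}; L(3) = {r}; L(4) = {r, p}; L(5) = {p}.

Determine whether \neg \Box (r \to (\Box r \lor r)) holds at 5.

At 5: \Box (r \to (\Box r \lor r)) is true, so \neg \Box (r \to (\Box r \lor r)) is false.
  At 5: \Box (r \to (\Box r \lor r)) requires r \to (\Box r \lor r) at every successor {1, 2, 3, 4}.
    At 1: r \to (\Box r \lor r) is true.
    At 2: r \to (\Box r \lor r) is true.
    At 3: r \to (\Box r \lor r) is true.
    At 4: r \to (\Box r \lor r) is true.
  So \Box (r \to (\Box r \lor r)) is true at 5.

No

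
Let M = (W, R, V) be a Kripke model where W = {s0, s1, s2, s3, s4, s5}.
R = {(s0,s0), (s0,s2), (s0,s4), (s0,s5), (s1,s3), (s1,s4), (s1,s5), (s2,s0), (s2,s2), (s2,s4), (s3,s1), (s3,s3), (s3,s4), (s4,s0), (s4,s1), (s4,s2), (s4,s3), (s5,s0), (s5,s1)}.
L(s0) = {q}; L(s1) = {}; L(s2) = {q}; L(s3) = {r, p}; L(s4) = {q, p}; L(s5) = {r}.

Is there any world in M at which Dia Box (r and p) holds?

No

Let φ = Dia Box (r and p). Evaluate φ at each world:
  s0 (successors {s0, s2, s4, s5}): φ is false.
  s1 (successors {s3, s4, s5}): φ is false.
  s2 (successors {s0, s2, s4}): φ is false.
  s3 (successors {s1, s3, s4}): φ is false.
  s4 (successors {s0, s1, s2, s3}): φ is false.
  s5 (successors {s0, s1}): φ is false.
For instance, at s0:
  At s0: Dia Box (r and p) requires Box (r and p) at some successor in {s0, s2, s4, s5}.
    At s0: Box (r and p) is false.
    At s2: Box (r and p) is false.
    At s4: Box (r and p) is false.
    At s5: Box (r and p) is false.
  So Dia Box (r and p) is false at s0.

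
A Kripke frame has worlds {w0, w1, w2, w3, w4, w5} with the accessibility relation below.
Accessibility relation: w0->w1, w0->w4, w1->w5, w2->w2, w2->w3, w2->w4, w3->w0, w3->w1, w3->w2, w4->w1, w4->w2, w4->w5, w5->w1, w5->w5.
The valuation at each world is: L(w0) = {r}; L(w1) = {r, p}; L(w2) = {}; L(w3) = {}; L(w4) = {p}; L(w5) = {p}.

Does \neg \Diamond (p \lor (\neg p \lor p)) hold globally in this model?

No

Let φ = \neg \Diamond (p \lor (\neg p \lor p)). Evaluate φ at each world:
  w0 (successors {w1, w4}): φ is false.
  w1 (successors {w5}): φ is false.
  w2 (successors {w2, w3, w4}): φ is false.
  w3 (successors {w0, w1, w2}): φ is false.
  w4 (successors {w1, w2, w5}): φ is false.
  w5 (successors {w1, w5}): φ is false.
Detail at w0 (counterexample):
  At w0: \Diamond (p \lor (\neg p \lor p)) is true, so \neg \Diamond (p \lor (\neg p \lor p)) is false.
    At w0: \Diamond (p \lor (\neg p \lor p)) requires p \lor (\neg p \lor p) at some successor in {w1, w4}.
      p \lor (\neg p \lor p) holds at w1, so \Diamond (p \lor (\neg p \lor p)) is true at w0.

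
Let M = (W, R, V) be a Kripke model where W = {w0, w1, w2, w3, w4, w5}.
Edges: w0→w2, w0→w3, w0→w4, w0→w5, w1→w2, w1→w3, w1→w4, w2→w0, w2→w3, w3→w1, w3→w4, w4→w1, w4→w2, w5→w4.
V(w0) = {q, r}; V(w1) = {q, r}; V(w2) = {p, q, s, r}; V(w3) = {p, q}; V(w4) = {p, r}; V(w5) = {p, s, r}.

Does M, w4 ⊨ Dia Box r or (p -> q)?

At w4: Dia Box r is false, p -> q is false, so Dia Box r or (p -> q) is false.
  At w4: Dia Box r requires Box r at some successor in {w1, w2}.
    At w1: Box r is false.
    At w2: Box r is false.
  So Dia Box r is false at w4.

No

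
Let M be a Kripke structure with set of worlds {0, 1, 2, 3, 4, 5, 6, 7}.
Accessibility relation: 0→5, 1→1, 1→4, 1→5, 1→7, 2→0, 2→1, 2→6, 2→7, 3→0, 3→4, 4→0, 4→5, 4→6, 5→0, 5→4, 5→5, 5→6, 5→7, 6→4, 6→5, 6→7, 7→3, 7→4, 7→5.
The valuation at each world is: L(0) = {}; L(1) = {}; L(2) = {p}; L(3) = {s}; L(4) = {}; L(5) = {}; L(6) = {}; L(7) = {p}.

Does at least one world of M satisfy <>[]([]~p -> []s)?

Yes

Recall that []ψ holds at a world iff ψ holds at every accessible world, and <>ψ holds iff ψ holds at some accessible world.
Let φ = <>[]([]~p -> []s). Evaluate φ at each world:
  0 (successors {5}): φ is false.
  1 (successors {1, 4, 5, 7}): φ is false.
  2 (successors {0, 1, 6, 7}): φ is true.
  3 (successors {0, 4}): φ is true.
  4 (successors {0, 5, 6}): φ is true.
  5 (successors {0, 4, 5, 6, 7}): φ is true.
  6 (successors {4, 5, 7}): φ is false.
  7 (successors {3, 4, 5}): φ is false.
Detail at 2 (witness):
  At 2: <>[]([]~p -> []s) requires []([]~p -> []s) at some successor in {0, 1, 6, 7}.
    []([]~p -> []s) holds at 0, so <>[]([]~p -> []s) is true at 2.
      At 0: []([]~p -> []s) requires []~p -> []s at every successor {5}.
        At 5: []~p -> []s is true.
      So []([]~p -> []s) is true at 0.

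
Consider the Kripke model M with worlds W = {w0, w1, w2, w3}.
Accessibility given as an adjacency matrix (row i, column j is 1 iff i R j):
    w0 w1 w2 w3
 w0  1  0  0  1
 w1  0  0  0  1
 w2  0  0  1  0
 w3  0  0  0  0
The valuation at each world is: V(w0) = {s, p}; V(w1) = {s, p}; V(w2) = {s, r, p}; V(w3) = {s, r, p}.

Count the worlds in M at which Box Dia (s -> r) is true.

Let φ = Box Dia (s -> r). Evaluate φ at each world:
  w0 (successors {w0, w3}): φ is false.
  w1 (successors {w3}): φ is false.
  w2 (successors {w2}): φ is true.
  w3 (successors ∅): φ is true.
For instance, at w2:
  At w2: Box Dia (s -> r) requires Dia (s -> r) at every successor {w2}.
      At w2: Dia (s -> r) requires s -> r at some successor in {w2}.
        s -> r holds at w2, so Dia (s -> r) is true at w2.
  So Box Dia (s -> r) is true at w2.
Satisfying worlds: {w2, w3}

2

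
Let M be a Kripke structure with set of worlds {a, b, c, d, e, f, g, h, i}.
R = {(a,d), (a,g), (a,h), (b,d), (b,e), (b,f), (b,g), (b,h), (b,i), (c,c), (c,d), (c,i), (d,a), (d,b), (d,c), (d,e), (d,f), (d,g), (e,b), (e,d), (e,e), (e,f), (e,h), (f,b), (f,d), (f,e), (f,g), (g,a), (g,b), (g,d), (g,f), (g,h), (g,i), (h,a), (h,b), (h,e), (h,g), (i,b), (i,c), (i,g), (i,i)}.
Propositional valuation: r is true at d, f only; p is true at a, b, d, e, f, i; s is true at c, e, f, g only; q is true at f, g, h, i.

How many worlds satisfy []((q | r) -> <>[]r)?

Recall that []ψ holds at a world iff ψ holds at every accessible world, and <>ψ holds iff ψ holds at some accessible world.
Let φ = []((q | r) -> <>[]r). Evaluate φ at each world:
  a (successors {d, g, h}): φ is false.
  b (successors {d, e, f, g, h, i}): φ is false.
  c (successors {c, d, i}): φ is false.
  d (successors {a, b, c, e, f, g}): φ is false.
  e (successors {b, d, e, f, h}): φ is false.
  f (successors {b, d, e, g}): φ is false.
  g (successors {a, b, d, f, h, i}): φ is false.
  h (successors {a, b, e, g}): φ is false.
  i (successors {b, c, g, i}): φ is false.
For instance, at d:
  At d: []((q | r) -> <>[]r) requires (q | r) -> <>[]r at every successor {a, b, c, e, f, g}.
    (q | r) -> <>[]r fails at f, so []((q | r) -> <>[]r) is false at d.
      At f: q | r is true, <>[]r is false, so (q | r) -> <>[]r is false.
Satisfying worlds: none.

0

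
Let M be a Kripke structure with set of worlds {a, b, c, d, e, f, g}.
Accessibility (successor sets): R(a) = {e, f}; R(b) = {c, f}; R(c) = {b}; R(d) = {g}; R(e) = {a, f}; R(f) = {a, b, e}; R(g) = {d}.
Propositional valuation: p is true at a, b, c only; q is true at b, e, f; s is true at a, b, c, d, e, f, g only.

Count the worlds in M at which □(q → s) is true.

7

Let φ = □(q → s). Evaluate φ at each world:
  a (successors {e, f}): φ is true.
  b (successors {c, f}): φ is true.
  c (successors {b}): φ is true.
  d (successors {g}): φ is true.
  e (successors {a, f}): φ is true.
  f (successors {a, b, e}): φ is true.
  g (successors {d}): φ is true.
For instance, at e:
  At e: □(q → s) requires q → s at every successor {a, f}.
    At a: q → s is true.
    At f: q → s is true.
  So □(q → s) is true at e.
Satisfying worlds: {a, b, c, d, e, f, g}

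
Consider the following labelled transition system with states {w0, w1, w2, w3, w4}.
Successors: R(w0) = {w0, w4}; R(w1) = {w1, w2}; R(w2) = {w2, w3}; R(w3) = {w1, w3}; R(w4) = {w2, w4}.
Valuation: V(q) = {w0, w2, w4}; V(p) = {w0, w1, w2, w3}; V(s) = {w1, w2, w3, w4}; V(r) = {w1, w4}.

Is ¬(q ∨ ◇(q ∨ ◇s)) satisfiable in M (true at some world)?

Recall that ◇ψ holds at a world iff ψ holds at some accessible world.
Let φ = ¬(q ∨ ◇(q ∨ ◇s)). Evaluate φ at each world:
  w0 (successors {w0, w4}): φ is false.
  w1 (successors {w1, w2}): φ is false.
  w2 (successors {w2, w3}): φ is false.
  w3 (successors {w1, w3}): φ is false.
  w4 (successors {w2, w4}): φ is false.
For instance, at w0:
  At w0: q ∨ ◇(q ∨ ◇s) is true, so ¬(q ∨ ◇(q ∨ ◇s)) is false.
    At w0: q is true, ◇(q ∨ ◇s) is true, so q ∨ ◇(q ∨ ◇s) is true.
      At w0: ◇(q ∨ ◇s) requires q ∨ ◇s at some successor in {w0, w4}.
        q ∨ ◇s holds at w0, so ◇(q ∨ ◇s) is true at w0.

No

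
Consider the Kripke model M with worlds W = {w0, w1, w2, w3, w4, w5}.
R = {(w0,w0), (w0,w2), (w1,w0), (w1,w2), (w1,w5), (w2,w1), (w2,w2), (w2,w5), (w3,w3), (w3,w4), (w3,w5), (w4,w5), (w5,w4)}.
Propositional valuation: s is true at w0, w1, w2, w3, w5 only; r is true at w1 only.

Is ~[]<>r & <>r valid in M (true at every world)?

No

Let φ = ~[]<>r & <>r. Evaluate φ at each world:
  w0 (successors {w0, w2}): φ is false.
  w1 (successors {w0, w2, w5}): φ is false.
  w2 (successors {w1, w2, w5}): φ is true.
  w3 (successors {w3, w4, w5}): φ is false.
  w4 (successors {w5}): φ is false.
  w5 (successors {w4}): φ is false.
Detail at w0 (counterexample):
  At w0: ~[]<>r is true, <>r is false, so ~[]<>r & <>r is false.
    At w0: []<>r is false, so ~[]<>r is true.
      At w0: []<>r requires <>r at every successor {w0, w2}.
        <>r fails at w0, so []<>r is false at w0.
    At w0: <>r requires r at some successor in {w0, w2}.
      At w0: r is false.
      At w2: r is false.
    So <>r is false at w0.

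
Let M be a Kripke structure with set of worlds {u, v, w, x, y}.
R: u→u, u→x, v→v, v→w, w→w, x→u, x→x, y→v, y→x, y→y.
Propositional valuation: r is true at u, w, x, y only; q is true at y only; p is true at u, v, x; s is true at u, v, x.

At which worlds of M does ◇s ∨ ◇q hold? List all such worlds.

u, v, x, y

Let φ = ◇s ∨ ◇q. Evaluate φ at each world:
  u (successors {u, x}): φ is true.
  v (successors {v, w}): φ is true.
  w (successors {w}): φ is false.
  x (successors {u, x}): φ is true.
  y (successors {v, x, y}): φ is true.
For instance, at w:
  At w: ◇s is false, ◇q is false, so ◇s ∨ ◇q is false.
    At w: ◇s requires s at some successor in {w}.
      At w: s is false.
    So ◇s is false at w.
    At w: ◇q requires q at some successor in {w}.
      At w: q is false.
    So ◇q is false at w.
Satisfying worlds: {u, v, x, y}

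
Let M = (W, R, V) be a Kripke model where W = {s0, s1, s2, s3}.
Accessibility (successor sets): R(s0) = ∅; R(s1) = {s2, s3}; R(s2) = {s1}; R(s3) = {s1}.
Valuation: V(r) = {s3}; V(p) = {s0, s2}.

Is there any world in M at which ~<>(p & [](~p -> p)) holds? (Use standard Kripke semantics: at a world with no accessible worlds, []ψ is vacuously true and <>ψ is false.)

Yes

Let φ = ~<>(p & [](~p -> p)). Evaluate φ at each world:
  s0 (successors ∅): φ is true.
  s1 (successors {s2, s3}): φ is true.
  s2 (successors {s1}): φ is true.
  s3 (successors {s1}): φ is true.
Detail at s0 (witness):
  At s0: <>(p & [](~p -> p)) is false, so ~<>(p & [](~p -> p)) is true.
    At s0: no accessible worlds, so <>(p & [](~p -> p)) is false.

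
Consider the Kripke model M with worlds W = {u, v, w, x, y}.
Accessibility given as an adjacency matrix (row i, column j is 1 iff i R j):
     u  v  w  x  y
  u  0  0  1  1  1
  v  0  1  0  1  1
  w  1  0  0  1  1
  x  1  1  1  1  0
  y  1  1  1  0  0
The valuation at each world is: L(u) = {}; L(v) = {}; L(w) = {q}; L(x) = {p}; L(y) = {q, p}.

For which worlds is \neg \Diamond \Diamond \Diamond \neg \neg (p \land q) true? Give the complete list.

Recall that \Diamond ψ holds at a world iff ψ holds at some accessible world.
Let φ = \neg \Diamond \Diamond \Diamond \neg \neg (p \land q). Evaluate φ at each world:
  u (successors {w, x, y}): φ is false.
  v (successors {v, x, y}): φ is false.
  w (successors {u, x, y}): φ is false.
  x (successors {u, v, w, x}): φ is false.
  y (successors {u, v, w}): φ is false.
For instance, at u:
  At u: \Diamond \Diamond \Diamond \neg \neg (p \land q) is true, so \neg \Diamond \Diamond \Diamond \neg \neg (p \land q) is false.
    At u: \Diamond \Diamond \Diamond \neg \neg (p \land q) requires \Diamond \Diamond \neg \neg (p \land q) at some successor in {w, x, y}.
      \Diamond \Diamond \neg \neg (p \land q) holds at w, so \Diamond \Diamond \Diamond \neg \neg (p \land q) is true at u.
Satisfying worlds: none.

none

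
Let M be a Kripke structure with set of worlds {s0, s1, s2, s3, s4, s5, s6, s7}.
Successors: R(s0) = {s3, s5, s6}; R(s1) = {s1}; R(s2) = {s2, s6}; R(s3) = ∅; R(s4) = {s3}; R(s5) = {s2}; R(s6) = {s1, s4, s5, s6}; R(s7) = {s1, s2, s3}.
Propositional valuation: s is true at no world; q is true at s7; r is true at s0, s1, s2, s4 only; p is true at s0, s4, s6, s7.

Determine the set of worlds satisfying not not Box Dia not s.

s1, s2, s3, s5, s6

Let φ = not not Box Dia not s. Evaluate φ at each world:
  s0 (successors {s3, s5, s6}): φ is false.
  s1 (successors {s1}): φ is true.
  s2 (successors {s2, s6}): φ is true.
  s3 (successors ∅): φ is true.
  s4 (successors {s3}): φ is false.
  s5 (successors {s2}): φ is true.
  s6 (successors {s1, s4, s5, s6}): φ is true.
  s7 (successors {s1, s2, s3}): φ is false.
For instance, at s1:
  At s1: not Box Dia not s is false, so not not Box Dia not s is true.
    At s1: Box Dia not s is true, so not Box Dia not s is false.
      At s1: Box Dia not s requires Dia not s at every successor {s1}.
        At s1: Dia not s is true.
      So Box Dia not s is true at s1.
Satisfying worlds: {s1, s2, s3, s5, s6}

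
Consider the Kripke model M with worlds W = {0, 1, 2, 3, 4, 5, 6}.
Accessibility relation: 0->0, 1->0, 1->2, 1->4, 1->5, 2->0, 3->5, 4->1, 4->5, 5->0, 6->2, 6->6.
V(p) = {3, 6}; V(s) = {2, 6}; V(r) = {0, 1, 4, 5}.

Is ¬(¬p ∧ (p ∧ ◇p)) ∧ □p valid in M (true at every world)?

No

Let φ = ¬(¬p ∧ (p ∧ ◇p)) ∧ □p. Evaluate φ at each world:
  0 (successors {0}): φ is false.
  1 (successors {0, 2, 4, 5}): φ is false.
  2 (successors {0}): φ is false.
  3 (successors {5}): φ is false.
  4 (successors {1, 5}): φ is false.
  5 (successors {0}): φ is false.
  6 (successors {2, 6}): φ is false.
Detail at 0 (counterexample):
  At 0: ¬(¬p ∧ (p ∧ ◇p)) is true, □p is false, so ¬(¬p ∧ (p ∧ ◇p)) ∧ □p is false.
    At 0: ¬p ∧ (p ∧ ◇p) is false, so ¬(¬p ∧ (p ∧ ◇p)) is true.
      At 0: ¬p is true, p ∧ ◇p is false, so ¬p ∧ (p ∧ ◇p) is false.
    At 0: □p requires p at every successor {0}.
      p fails at 0, so □p is false at 0.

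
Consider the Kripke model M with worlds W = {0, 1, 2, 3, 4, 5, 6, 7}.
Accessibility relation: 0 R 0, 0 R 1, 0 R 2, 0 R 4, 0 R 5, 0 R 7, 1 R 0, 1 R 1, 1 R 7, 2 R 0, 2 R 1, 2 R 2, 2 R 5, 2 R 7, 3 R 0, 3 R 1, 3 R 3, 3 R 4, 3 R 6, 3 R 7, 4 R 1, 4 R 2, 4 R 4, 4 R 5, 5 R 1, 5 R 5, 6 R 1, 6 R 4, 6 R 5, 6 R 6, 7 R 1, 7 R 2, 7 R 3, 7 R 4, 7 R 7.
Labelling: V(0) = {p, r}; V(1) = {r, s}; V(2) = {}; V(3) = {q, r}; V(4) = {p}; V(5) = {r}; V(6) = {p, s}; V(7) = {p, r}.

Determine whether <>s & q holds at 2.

At 2: <>s is true, q is false, so <>s & q is false.
  At 2: <>s requires s at some successor in {0, 1, 2, 5, 7}.
    s holds at 1, so <>s is true at 2.

No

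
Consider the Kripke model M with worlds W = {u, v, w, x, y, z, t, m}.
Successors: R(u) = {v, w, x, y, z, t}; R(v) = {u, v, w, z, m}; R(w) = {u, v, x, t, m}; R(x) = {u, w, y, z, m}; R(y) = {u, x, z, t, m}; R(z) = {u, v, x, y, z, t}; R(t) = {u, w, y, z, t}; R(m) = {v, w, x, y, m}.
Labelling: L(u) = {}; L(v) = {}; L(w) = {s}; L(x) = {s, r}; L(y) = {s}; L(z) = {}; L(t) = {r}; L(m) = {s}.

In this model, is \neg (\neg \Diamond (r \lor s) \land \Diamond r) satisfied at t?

Recall that \Diamond ψ holds at a world iff ψ holds at some accessible world.
At t: \neg \Diamond (r \lor s) \land \Diamond r is false, so \neg (\neg \Diamond (r \lor s) \land \Diamond r) is true.
  At t: \neg \Diamond (r \lor s) is false, \Diamond r is true, so \neg \Diamond (r \lor s) \land \Diamond r is false.
    At t: \Diamond (r \lor s) is true, so \neg \Diamond (r \lor s) is false.
      At t: \Diamond (r \lor s) requires r \lor s at some successor in {u, w, y, z, t}.
        r \lor s holds at w, so \Diamond (r \lor s) is true at t.
    At t: \Diamond r requires r at some successor in {u, w, y, z, t}.
      r holds at t, so \Diamond r is true at t.

Yes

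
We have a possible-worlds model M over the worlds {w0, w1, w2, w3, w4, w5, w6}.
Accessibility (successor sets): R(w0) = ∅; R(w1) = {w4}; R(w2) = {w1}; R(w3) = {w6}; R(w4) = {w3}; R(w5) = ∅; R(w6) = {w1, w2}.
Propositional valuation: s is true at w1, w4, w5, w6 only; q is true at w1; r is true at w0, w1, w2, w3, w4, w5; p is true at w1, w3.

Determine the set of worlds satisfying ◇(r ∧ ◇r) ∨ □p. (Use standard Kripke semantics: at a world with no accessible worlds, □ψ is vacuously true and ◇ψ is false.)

Let φ = ◇(r ∧ ◇r) ∨ □p. Evaluate φ at each world:
  w0 (successors ∅): φ is true.
  w1 (successors {w4}): φ is true.
  w2 (successors {w1}): φ is true.
  w3 (successors {w6}): φ is false.
  w4 (successors {w3}): φ is true.
  w5 (successors ∅): φ is true.
  w6 (successors {w1, w2}): φ is true.
For instance, at w6:
  At w6: ◇(r ∧ ◇r) is true, □p is false, so ◇(r ∧ ◇r) ∨ □p is true.
    At w6: ◇(r ∧ ◇r) requires r ∧ ◇r at some successor in {w1, w2}.
      r ∧ ◇r holds at w1, so ◇(r ∧ ◇r) is true at w6.
    At w6: □p requires p at every successor {w1, w2}.
      p fails at w2, so □p is false at w6.
Satisfying worlds: {w0, w1, w2, w4, w5, w6}

w0, w1, w2, w4, w5, w6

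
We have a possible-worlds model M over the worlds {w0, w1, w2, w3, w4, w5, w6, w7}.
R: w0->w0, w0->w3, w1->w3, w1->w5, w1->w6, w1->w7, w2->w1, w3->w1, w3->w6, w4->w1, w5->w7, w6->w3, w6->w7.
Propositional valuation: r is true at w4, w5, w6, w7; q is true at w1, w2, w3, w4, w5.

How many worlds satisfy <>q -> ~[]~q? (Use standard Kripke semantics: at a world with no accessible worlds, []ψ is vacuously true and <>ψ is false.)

Let φ = <>q -> ~[]~q. Evaluate φ at each world:
  w0 (successors {w0, w3}): φ is true.
  w1 (successors {w3, w5, w6, w7}): φ is true.
  w2 (successors {w1}): φ is true.
  w3 (successors {w1, w6}): φ is true.
  w4 (successors {w1}): φ is true.
  w5 (successors {w7}): φ is true.
  w6 (successors {w3, w7}): φ is true.
  w7 (successors ∅): φ is true.
For instance, at w1:
  At w1: <>q is true, ~[]~q is true, so <>q -> ~[]~q is true.
    At w1: <>q requires q at some successor in {w3, w5, w6, w7}.
      q holds at w3, so <>q is true at w1.
    At w1: []~q is false, so ~[]~q is true.
      At w1: []~q requires ~q at every successor {w3, w5, w6, w7}.
        ~q fails at w3, so []~q is false at w1.
Satisfying worlds: {w0, w1, w2, w3, w4, w5, w6, w7}

8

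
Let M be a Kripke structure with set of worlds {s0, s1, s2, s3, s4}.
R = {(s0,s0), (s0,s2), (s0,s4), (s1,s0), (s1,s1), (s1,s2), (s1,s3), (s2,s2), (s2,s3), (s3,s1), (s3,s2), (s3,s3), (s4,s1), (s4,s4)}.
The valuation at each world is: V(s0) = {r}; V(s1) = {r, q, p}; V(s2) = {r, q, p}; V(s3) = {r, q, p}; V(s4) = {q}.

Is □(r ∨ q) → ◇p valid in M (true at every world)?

Let φ = □(r ∨ q) → ◇p. Evaluate φ at each world:
  s0 (successors {s0, s2, s4}): φ is true.
  s1 (successors {s0, s1, s2, s3}): φ is true.
  s2 (successors {s2, s3}): φ is true.
  s3 (successors {s1, s2, s3}): φ is true.
  s4 (successors {s1, s4}): φ is true.
For instance, at s3:
  At s3: □(r ∨ q) is true, ◇p is true, so □(r ∨ q) → ◇p is true.
    At s3: □(r ∨ q) requires r ∨ q at every successor {s1, s2, s3}.
      At s1: r ∨ q is true.
      At s2: r ∨ q is true.
      At s3: r ∨ q is true.
    So □(r ∨ q) is true at s3.
    At s3: ◇p requires p at some successor in {s1, s2, s3}.
      p holds at s1, so ◇p is true at s3.

Yes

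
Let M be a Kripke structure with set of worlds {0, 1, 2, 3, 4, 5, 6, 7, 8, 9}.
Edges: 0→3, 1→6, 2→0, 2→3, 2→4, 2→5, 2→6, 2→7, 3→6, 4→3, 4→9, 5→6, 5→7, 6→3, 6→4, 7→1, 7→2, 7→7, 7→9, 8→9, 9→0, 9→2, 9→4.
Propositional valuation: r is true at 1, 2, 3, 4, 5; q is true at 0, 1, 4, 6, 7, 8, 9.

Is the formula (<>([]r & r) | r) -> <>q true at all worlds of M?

Let φ = (<>([]r & r) | r) -> <>q. Evaluate φ at each world:
  0 (successors {3}): φ is true.
  1 (successors {6}): φ is true.
  2 (successors {0, 3, 4, 5, 6, 7}): φ is true.
  3 (successors {6}): φ is true.
  4 (successors {3, 9}): φ is true.
  5 (successors {6, 7}): φ is true.
  6 (successors {3, 4}): φ is true.
  7 (successors {1, 2, 7, 9}): φ is true.
  8 (successors {9}): φ is true.
  9 (successors {0, 2, 4}): φ is true.
For instance, at 7:
  At 7: <>([]r & r) | r is false, <>q is true, so (<>([]r & r) | r) -> <>q is true.
    At 7: <>([]r & r) is false, r is false, so <>([]r & r) | r is false.
      At 7: <>([]r & r) requires []r & r at some successor in {1, 2, 7, 9}.
        At 1: []r & r is false.
        At 2: []r & r is false.
        At 7: []r & r is false.
        At 9: []r & r is false.
      So <>([]r & r) is false at 7.
    At 7: <>q requires q at some successor in {1, 2, 7, 9}.
      q holds at 1, so <>q is true at 7.

Yes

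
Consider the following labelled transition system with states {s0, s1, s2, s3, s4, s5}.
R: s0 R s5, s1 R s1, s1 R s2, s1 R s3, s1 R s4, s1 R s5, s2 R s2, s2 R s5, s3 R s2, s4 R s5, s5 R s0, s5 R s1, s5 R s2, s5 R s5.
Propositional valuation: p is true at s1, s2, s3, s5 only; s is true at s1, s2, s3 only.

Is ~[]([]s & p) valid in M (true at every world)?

Recall that []ψ holds at a world iff ψ holds at every accessible world, and <>ψ holds iff ψ holds at some accessible world.
Let φ = ~[]([]s & p). Evaluate φ at each world:
  s0 (successors {s5}): φ is true.
  s1 (successors {s1, s2, s3, s4, s5}): φ is true.
  s2 (successors {s2, s5}): φ is true.
  s3 (successors {s2}): φ is true.
  s4 (successors {s5}): φ is true.
  s5 (successors {s0, s1, s2, s5}): φ is true.
For instance, at s0:
  At s0: []([]s & p) is false, so ~[]([]s & p) is true.
    At s0: []([]s & p) requires []s & p at every successor {s5}.
      []s & p fails at s5, so []([]s & p) is false at s0.

Yes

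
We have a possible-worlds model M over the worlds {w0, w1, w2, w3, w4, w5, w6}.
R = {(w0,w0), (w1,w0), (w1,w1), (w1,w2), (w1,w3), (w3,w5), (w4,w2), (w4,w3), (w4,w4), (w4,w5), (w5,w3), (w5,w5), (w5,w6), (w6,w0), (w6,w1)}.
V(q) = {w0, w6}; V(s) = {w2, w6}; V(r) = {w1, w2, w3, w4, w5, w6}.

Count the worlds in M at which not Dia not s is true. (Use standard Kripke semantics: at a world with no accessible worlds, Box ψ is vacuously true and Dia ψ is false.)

Let φ = not Dia not s. Evaluate φ at each world:
  w0 (successors {w0}): φ is false.
  w1 (successors {w0, w1, w2, w3}): φ is false.
  w2 (successors ∅): φ is true.
  w3 (successors {w5}): φ is false.
  w4 (successors {w2, w3, w4, w5}): φ is false.
  w5 (successors {w3, w5, w6}): φ is false.
  w6 (successors {w0, w1}): φ is false.
For instance, at w5:
  At w5: Dia not s is true, so not Dia not s is false.
    At w5: Dia not s requires not s at some successor in {w3, w5, w6}.
      not s holds at w3, so Dia not s is true at w5.
Satisfying worlds: {w2}

1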